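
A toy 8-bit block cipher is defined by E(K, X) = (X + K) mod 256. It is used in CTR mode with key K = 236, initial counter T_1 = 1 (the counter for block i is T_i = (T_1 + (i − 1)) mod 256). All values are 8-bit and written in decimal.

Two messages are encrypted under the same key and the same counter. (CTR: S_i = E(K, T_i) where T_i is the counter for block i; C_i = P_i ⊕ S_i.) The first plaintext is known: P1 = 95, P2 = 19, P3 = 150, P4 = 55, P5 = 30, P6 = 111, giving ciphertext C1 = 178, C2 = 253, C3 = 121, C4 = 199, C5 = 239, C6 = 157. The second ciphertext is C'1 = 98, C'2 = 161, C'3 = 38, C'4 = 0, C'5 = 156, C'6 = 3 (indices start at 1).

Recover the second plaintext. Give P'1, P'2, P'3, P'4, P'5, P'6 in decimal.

P'1 = 143, P'2 = 79, P'3 = 201, P'4 = 240, P'5 = 109, P'6 = 241

In CTR with a reused counter, both messages share the same keystream S_i, so C_i ⊕ C'_i = P_i ⊕ P'_i and thus P'_i = P_i ⊕ C_i ⊕ C'_i.
P'1: 95 ⊕ 178 ⊕ 98 = 143.
P'2: 19 ⊕ 253 ⊕ 161 = 79.
P'3: 150 ⊕ 121 ⊕ 38 = 201.
P'4: 55 ⊕ 199 ⊕ 0 = 240.
P'5: 30 ⊕ 239 ⊕ 156 = 109.
P'6: 111 ⊕ 157 ⊕ 3 = 241.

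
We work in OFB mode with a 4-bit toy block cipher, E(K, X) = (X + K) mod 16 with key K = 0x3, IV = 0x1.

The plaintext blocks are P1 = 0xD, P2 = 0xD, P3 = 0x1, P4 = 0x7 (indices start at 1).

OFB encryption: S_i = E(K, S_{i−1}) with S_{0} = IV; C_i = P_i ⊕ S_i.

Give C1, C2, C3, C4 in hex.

C1: S = E(K, 0x1) = 0x4; 0xD ⊕ 0x4 = 0x9.
C2: S = E(K, 0x4) = 0x7; 0xD ⊕ 0x7 = 0xA.
C3: S = E(K, 0x7) = 0xA; 0x1 ⊕ 0xA = 0xB.
C4: S = E(K, 0xA) = 0xD; 0x7 ⊕ 0xD = 0xA.

C1 = 0x9, C2 = 0xA, C3 = 0xB, C4 = 0xA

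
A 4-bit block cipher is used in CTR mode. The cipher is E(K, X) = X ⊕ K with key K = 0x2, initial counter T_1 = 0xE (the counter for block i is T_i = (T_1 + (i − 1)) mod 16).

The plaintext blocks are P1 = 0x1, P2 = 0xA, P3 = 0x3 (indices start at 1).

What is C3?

CTR encryption: S_i = E(K, T_i) where T_i is the counter for block i; C_i = P_i ⊕ S_i.
C1: T = 0xE, S = E(K, T) = 0xC; 0x1 ⊕ 0xC = 0xD.
C2: T = 0xF, S = E(K, T) = 0xD; 0xA ⊕ 0xD = 0x7.
C3: T = 0x0, S = E(K, T) = 0x2; 0x3 ⊕ 0x2 = 0x1.

C3 = 0x1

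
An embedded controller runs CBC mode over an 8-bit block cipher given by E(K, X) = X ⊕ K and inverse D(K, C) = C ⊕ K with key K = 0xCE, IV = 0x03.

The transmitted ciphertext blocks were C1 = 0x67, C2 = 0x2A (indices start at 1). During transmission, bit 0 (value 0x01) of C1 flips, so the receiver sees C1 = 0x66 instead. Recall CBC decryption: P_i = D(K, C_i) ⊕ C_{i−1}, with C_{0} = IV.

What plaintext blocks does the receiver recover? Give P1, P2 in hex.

Only C1 changed, to 0x66. In CBC, a change in C_i garbles P_i and flips the same bit in P_{i+1}. Decrypting the received ciphertext:
P1: D(K, 0x66) = 0xA8; 0xA8 ⊕ 0x03 = 0xAB.
P2: D(K, 0x2A) = 0xE4; 0xE4 ⊕ 0x66 = 0x82.
Blocks that differ from the original plaintext: P1, P2.

P1 = 0xAB, P2 = 0x82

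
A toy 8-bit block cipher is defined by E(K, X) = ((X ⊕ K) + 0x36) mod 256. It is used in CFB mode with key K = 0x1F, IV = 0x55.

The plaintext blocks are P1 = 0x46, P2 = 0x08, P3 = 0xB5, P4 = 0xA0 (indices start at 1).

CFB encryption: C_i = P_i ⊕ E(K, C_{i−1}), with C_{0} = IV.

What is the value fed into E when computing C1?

C1: E(K, 0x55) = 0x80; 0x46 ⊕ 0x80 = 0xC6.
So the input to E for block 1 is 0x55.

0x55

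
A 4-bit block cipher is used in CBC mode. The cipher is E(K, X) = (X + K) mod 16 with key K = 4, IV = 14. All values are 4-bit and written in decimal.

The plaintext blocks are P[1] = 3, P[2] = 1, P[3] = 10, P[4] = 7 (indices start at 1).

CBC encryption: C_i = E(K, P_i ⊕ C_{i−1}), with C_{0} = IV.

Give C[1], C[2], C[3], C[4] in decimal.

C[1] = 1, C[2] = 4, C[3] = 2, C[4] = 9

C[1]: P[1] ⊕ 14 = 13; E(K, 13) = 1.
C[2]: P[2] ⊕ 1 = 0; E(K, 0) = 4.
C[3]: P[3] ⊕ 4 = 14; E(K, 14) = 2.
C[4]: P[4] ⊕ 2 = 5; E(K, 5) = 9.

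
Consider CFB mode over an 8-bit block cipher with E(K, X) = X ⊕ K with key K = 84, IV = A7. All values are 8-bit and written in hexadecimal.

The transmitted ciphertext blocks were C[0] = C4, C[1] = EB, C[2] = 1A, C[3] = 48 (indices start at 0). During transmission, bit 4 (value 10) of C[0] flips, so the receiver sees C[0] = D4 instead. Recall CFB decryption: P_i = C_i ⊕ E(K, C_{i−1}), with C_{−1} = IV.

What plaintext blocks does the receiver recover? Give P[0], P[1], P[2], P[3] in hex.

Only C[0] changed, to D4. In CFB, a change in C_i flips the same bit in P_i and garbles P_{i+1}. Decrypting the received ciphertext:
P[0]: E(K, A7) = 23; D4 ⊕ 23 = F7.
P[1]: E(K, D4) = 50; EB ⊕ 50 = BB.
P[2]: E(K, EB) = 6F; 1A ⊕ 6F = 75.
P[3]: E(K, 1A) = 9E; 48 ⊕ 9E = D6.
Blocks that differ from the original plaintext: P[0], P[1].

P[0] = F7, P[1] = BB, P[2] = 75, P[3] = D6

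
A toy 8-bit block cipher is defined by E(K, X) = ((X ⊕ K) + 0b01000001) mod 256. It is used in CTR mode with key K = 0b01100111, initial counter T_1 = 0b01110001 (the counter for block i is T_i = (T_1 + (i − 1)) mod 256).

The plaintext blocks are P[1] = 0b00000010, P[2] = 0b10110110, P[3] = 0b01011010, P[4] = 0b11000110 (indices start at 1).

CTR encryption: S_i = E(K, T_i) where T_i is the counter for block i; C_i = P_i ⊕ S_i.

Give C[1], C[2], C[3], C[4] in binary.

C[1] = 0b01010101, C[2] = 0b11100000, C[3] = 0b00001111, C[4] = 0b10010010

C[1]: T = 0b01110001, S = E(K, T) = 0b01010111; 0b00000010 ⊕ 0b01010111 = 0b01010101.
C[2]: T = 0b01110010, S = E(K, T) = 0b01010110; 0b10110110 ⊕ 0b01010110 = 0b11100000.
C[3]: T = 0b01110011, S = E(K, T) = 0b01010101; 0b01011010 ⊕ 0b01010101 = 0b00001111.
C[4]: T = 0b01110100, S = E(K, T) = 0b01010100; 0b11000110 ⊕ 0b01010100 = 0b10010010.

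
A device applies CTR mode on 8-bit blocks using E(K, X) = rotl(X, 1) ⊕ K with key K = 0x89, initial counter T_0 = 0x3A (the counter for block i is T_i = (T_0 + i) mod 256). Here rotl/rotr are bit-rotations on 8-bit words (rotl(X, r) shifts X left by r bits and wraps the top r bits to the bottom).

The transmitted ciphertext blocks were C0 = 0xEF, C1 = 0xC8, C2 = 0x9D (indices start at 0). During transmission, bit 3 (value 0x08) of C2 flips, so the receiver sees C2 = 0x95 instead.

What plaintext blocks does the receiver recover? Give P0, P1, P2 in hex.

P0 = 0x12, P1 = 0x37, P2 = 0x64

CTR decryption: S_i = E(K, T_i) where T_i is the counter for block i; P_i = C_i ⊕ S_i.
Only C2 changed, to 0x95. In CTR, a change in C_i flips the same bit in P_i only; the keystream is unaffected. Decrypting the received ciphertext:
P0: T = 0x3A, S = E(K, T) = 0xFD; 0xEF ⊕ 0xFD = 0x12.
P1: T = 0x3B, S = E(K, T) = 0xFF; 0xC8 ⊕ 0xFF = 0x37.
P2: T = 0x3C, S = E(K, T) = 0xF1; 0x95 ⊕ 0xF1 = 0x64.
Blocks that differ from the original plaintext: P2.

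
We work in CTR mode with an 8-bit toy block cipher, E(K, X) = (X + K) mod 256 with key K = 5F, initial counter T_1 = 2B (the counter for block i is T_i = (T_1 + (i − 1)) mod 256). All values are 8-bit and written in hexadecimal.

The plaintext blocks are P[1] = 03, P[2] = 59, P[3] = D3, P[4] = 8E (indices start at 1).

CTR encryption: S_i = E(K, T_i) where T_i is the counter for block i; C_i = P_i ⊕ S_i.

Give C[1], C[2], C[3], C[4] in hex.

C[1] = 89, C[2] = D2, C[3] = 5F, C[4] = 03

C[1]: T = 2B, S = E(K, T) = 8A; 03 ⊕ 8A = 89.
C[2]: T = 2C, S = E(K, T) = 8B; 59 ⊕ 8B = D2.
C[3]: T = 2D, S = E(K, T) = 8C; D3 ⊕ 8C = 5F.
C[4]: T = 2E, S = E(K, T) = 8D; 8E ⊕ 8D = 03.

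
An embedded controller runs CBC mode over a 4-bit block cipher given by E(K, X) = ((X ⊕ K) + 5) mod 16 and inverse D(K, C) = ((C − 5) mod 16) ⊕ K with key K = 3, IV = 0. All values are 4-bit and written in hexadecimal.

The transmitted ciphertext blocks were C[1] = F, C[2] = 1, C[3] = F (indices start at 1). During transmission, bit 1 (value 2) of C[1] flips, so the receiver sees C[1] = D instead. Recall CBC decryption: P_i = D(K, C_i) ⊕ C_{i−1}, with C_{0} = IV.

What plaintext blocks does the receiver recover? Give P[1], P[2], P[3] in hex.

Only C[1] changed, to D. In CBC, a change in C_i garbles P_i and flips the same bit in P_{i+1}. Decrypting the received ciphertext:
P[1]: D(K, D) = B; B ⊕ 0 = B.
P[2]: D(K, 1) = F; F ⊕ D = 2.
P[3]: D(K, F) = 9; 9 ⊕ 1 = 8.
Blocks that differ from the original plaintext: P[1], P[2].

P[1] = B, P[2] = 2, P[3] = 8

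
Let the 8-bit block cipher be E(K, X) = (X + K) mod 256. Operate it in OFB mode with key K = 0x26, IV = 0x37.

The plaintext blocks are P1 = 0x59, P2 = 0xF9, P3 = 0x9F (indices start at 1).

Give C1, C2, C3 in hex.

OFB encryption: S_i = E(K, S_{i−1}) with S_{0} = IV; C_i = P_i ⊕ S_i.
C1: S = E(K, 0x37) = 0x5D; 0x59 ⊕ 0x5D = 0x04.
C2: S = E(K, 0x5D) = 0x83; 0xF9 ⊕ 0x83 = 0x7A.
C3: S = E(K, 0x83) = 0xA9; 0x9F ⊕ 0xA9 = 0x36.

C1 = 0x04, C2 = 0x7A, C3 = 0x36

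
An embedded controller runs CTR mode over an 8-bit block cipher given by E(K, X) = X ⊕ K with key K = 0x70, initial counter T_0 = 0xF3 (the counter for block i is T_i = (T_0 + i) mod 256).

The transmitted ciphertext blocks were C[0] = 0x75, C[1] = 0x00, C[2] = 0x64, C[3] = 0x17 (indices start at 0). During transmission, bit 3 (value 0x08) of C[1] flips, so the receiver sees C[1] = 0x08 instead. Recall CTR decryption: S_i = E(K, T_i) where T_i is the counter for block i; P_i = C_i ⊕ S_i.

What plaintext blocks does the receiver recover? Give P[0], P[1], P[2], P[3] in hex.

P[0] = 0xF6, P[1] = 0x8C, P[2] = 0xE1, P[3] = 0x91

Only C[1] changed, to 0x08. In CTR, a change in C_i flips the same bit in P_i only; the keystream is unaffected. Decrypting the received ciphertext:
P[0]: T = 0xF3, S = E(K, T) = 0x83; 0x75 ⊕ 0x83 = 0xF6.
P[1]: T = 0xF4, S = E(K, T) = 0x84; 0x08 ⊕ 0x84 = 0x8C.
P[2]: T = 0xF5, S = E(K, T) = 0x85; 0x64 ⊕ 0x85 = 0xE1.
P[3]: T = 0xF6, S = E(K, T) = 0x86; 0x17 ⊕ 0x86 = 0x91.
Blocks that differ from the original plaintext: P[1].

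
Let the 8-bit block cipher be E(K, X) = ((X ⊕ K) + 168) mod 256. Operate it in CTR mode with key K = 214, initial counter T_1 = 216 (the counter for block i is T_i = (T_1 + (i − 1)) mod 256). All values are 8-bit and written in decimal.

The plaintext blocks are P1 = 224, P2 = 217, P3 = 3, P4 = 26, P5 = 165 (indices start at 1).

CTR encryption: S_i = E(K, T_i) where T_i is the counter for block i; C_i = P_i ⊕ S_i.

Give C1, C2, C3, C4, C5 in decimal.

C1: T = 216, S = E(K, T) = 182; 224 ⊕ 182 = 86.
C2: T = 217, S = E(K, T) = 183; 217 ⊕ 183 = 110.
C3: T = 218, S = E(K, T) = 180; 3 ⊕ 180 = 183.
C4: T = 219, S = E(K, T) = 181; 26 ⊕ 181 = 175.
C5: T = 220, S = E(K, T) = 178; 165 ⊕ 178 = 23.

C1 = 86, C2 = 110, C3 = 183, C4 = 175, C5 = 23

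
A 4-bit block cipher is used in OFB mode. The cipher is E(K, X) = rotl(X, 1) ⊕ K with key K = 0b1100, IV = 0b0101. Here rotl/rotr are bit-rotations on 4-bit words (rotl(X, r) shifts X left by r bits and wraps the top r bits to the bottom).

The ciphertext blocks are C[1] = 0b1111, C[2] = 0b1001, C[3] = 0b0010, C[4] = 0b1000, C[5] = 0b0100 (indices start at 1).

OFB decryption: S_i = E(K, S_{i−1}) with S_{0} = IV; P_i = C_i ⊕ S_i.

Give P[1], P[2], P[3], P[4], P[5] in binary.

P[1] = 0b1001, P[2] = 0b1001, P[3] = 0b1110, P[4] = 0b1101, P[5] = 0b0010

P[1]: S = E(K, 0b0101) = 0b0110; 0b1111 ⊕ 0b0110 = 0b1001.
P[2]: S = E(K, 0b0110) = 0b0000; 0b1001 ⊕ 0b0000 = 0b1001.
P[3]: S = E(K, 0b0000) = 0b1100; 0b0010 ⊕ 0b1100 = 0b1110.
P[4]: S = E(K, 0b1100) = 0b0101; 0b1000 ⊕ 0b0101 = 0b1101.
P[5]: S = E(K, 0b0101) = 0b0110; 0b0100 ⊕ 0b0110 = 0b0010.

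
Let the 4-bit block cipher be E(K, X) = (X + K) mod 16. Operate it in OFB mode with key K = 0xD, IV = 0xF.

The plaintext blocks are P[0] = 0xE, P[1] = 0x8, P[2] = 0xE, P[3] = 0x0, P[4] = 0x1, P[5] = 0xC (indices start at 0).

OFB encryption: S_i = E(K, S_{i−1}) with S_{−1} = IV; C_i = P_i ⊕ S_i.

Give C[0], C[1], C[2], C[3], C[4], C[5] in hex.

C[0]: S = E(K, 0xF) = 0xC; 0xE ⊕ 0xC = 0x2.
C[1]: S = E(K, 0xC) = 0x9; 0x8 ⊕ 0x9 = 0x1.
C[2]: S = E(K, 0x9) = 0x6; 0xE ⊕ 0x6 = 0x8.
C[3]: S = E(K, 0x6) = 0x3; 0x0 ⊕ 0x3 = 0x3.
C[4]: S = E(K, 0x3) = 0x0; 0x1 ⊕ 0x0 = 0x1.
C[5]: S = E(K, 0x0) = 0xD; 0xC ⊕ 0xD = 0x1.

C[0] = 0x2, C[1] = 0x1, C[2] = 0x8, C[3] = 0x3, C[4] = 0x1, C[5] = 0x1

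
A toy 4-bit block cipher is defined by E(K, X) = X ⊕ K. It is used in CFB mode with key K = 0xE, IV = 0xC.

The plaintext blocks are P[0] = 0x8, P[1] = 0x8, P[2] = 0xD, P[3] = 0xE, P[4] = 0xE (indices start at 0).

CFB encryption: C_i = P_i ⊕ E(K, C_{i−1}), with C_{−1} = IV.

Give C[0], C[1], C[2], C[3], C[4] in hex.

C[0]: E(K, 0xC) = 0x2; 0x8 ⊕ 0x2 = 0xA.
C[1]: E(K, 0xA) = 0x4; 0x8 ⊕ 0x4 = 0xC.
C[2]: E(K, 0xC) = 0x2; 0xD ⊕ 0x2 = 0xF.
C[3]: E(K, 0xF) = 0x1; 0xE ⊕ 0x1 = 0xF.
C[4]: E(K, 0xF) = 0x1; 0xE ⊕ 0x1 = 0xF.

C[0] = 0xA, C[1] = 0xC, C[2] = 0xF, C[3] = 0xF, C[4] = 0xF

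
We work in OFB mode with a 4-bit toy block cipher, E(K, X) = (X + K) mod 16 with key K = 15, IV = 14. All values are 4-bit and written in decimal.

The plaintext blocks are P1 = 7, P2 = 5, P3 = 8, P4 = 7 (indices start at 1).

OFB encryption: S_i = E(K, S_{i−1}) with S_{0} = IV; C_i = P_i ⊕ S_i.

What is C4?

C4 = 13

C1: S = E(K, 14) = 13; 7 ⊕ 13 = 10.
C2: S = E(K, 13) = 12; 5 ⊕ 12 = 9.
C3: S = E(K, 12) = 11; 8 ⊕ 11 = 3.
C4: S = E(K, 11) = 10; 7 ⊕ 10 = 13.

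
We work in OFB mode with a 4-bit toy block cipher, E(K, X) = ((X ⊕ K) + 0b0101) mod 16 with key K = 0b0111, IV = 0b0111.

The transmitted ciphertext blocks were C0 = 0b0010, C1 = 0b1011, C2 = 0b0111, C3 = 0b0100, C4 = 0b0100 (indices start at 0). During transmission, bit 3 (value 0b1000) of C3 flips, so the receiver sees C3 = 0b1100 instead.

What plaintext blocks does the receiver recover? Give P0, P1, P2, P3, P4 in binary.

OFB decryption: S_i = E(K, S_{i−1}) with S_{−1} = IV; P_i = C_i ⊕ S_i.
Only C3 changed, to 0b1100. In OFB, a change in C_i flips the same bit in P_i only; the keystream is unaffected. Decrypting the received ciphertext:
P0: S = E(K, 0b0111) = 0b0101; 0b0010 ⊕ 0b0101 = 0b0111.
P1: S = E(K, 0b0101) = 0b0111; 0b1011 ⊕ 0b0111 = 0b1100.
P2: S = E(K, 0b0111) = 0b0101; 0b0111 ⊕ 0b0101 = 0b0010.
P3: S = E(K, 0b0101) = 0b0111; 0b1100 ⊕ 0b0111 = 0b1011.
P4: S = E(K, 0b0111) = 0b0101; 0b0100 ⊕ 0b0101 = 0b0001.
Blocks that differ from the original plaintext: P3.

P0 = 0b0111, P1 = 0b1100, P2 = 0b0010, P3 = 0b1011, P4 = 0b0001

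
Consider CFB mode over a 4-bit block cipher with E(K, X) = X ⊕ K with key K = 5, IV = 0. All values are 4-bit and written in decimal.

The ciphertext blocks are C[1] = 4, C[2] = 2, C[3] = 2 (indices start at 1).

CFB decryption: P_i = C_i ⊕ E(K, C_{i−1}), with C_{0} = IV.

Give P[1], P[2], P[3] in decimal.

P[1] = 1, P[2] = 3, P[3] = 5

P[1]: E(K, 0) = 5; 4 ⊕ 5 = 1.
P[2]: E(K, 4) = 1; 2 ⊕ 1 = 3.
P[3]: E(K, 2) = 7; 2 ⊕ 7 = 5.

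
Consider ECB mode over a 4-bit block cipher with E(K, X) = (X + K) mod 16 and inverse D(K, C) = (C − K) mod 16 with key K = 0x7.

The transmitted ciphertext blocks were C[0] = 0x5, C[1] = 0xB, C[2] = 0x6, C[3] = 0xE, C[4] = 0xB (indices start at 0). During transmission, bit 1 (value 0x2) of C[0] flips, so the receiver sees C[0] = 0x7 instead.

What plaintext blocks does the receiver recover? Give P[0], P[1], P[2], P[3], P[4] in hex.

ECB decryption: P_i = D(K, C_i).
Only C[0] changed, to 0x7. In ECB, a change in C_i affects only P_i. Decrypting the received ciphertext:
P[0]: D(K, 0x7) = 0x0.
P[1]: D(K, 0xB) = 0x4.
P[2]: D(K, 0x6) = 0xF.
P[3]: D(K, 0xE) = 0x7.
P[4]: D(K, 0xB) = 0x4.
Blocks that differ from the original plaintext: P[0].

P[0] = 0x0, P[1] = 0x4, P[2] = 0xF, P[3] = 0x7, P[4] = 0x4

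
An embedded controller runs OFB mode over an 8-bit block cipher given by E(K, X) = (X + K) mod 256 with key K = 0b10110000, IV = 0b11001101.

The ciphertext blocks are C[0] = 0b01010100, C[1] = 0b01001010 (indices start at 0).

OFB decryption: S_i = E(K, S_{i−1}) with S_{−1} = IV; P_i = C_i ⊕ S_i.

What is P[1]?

P[0]: S = E(K, 0b11001101) = 0b01111101; 0b01010100 ⊕ 0b01111101 = 0b00101001.
P[1]: S = E(K, 0b01111101) = 0b00101101; 0b01001010 ⊕ 0b00101101 = 0b01100111.

P[1] = 0b01100111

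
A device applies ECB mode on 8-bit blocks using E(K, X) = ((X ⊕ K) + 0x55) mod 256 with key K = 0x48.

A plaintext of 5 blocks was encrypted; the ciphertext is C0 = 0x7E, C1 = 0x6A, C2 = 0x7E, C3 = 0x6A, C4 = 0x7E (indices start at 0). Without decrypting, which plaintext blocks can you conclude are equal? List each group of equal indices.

ECB encrypts each block independently with the same key, so equal ciphertext blocks imply equal plaintext blocks.
C0 = C2 = C4 = 0x7E, so P0 = P2 = P4.
C1 = C3 = 0x6A, so P1 = P3.

P0 = P2 = P4; P1 = P3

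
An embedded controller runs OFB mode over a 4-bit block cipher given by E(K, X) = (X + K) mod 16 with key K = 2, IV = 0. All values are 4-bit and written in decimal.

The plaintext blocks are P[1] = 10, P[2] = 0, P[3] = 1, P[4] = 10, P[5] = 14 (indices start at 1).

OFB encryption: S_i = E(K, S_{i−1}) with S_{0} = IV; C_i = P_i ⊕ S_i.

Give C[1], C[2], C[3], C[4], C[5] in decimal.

C[1]: S = E(K, 0) = 2; 10 ⊕ 2 = 8.
C[2]: S = E(K, 2) = 4; 0 ⊕ 4 = 4.
C[3]: S = E(K, 4) = 6; 1 ⊕ 6 = 7.
C[4]: S = E(K, 6) = 8; 10 ⊕ 8 = 2.
C[5]: S = E(K, 8) = 10; 14 ⊕ 10 = 4.

C[1] = 8, C[2] = 4, C[3] = 7, C[4] = 2, C[5] = 4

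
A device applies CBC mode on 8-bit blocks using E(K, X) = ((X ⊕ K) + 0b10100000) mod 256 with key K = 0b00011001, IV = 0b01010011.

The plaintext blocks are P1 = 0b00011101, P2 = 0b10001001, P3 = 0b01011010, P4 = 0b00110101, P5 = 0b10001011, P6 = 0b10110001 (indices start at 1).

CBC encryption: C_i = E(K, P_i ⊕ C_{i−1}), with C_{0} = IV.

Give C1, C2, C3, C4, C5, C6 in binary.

C1 = 0b11110111, C2 = 0b00000111, C3 = 0b11100100, C4 = 0b01101000, C5 = 0b10011010, C6 = 0b11010010

C1: P1 ⊕ 0b01010011 = 0b01001110; E(K, 0b01001110) = 0b11110111.
C2: P2 ⊕ 0b11110111 = 0b01111110; E(K, 0b01111110) = 0b00000111.
C3: P3 ⊕ 0b00000111 = 0b01011101; E(K, 0b01011101) = 0b11100100.
C4: P4 ⊕ 0b11100100 = 0b11010001; E(K, 0b11010001) = 0b01101000.
C5: P5 ⊕ 0b01101000 = 0b11100011; E(K, 0b11100011) = 0b10011010.
C6: P6 ⊕ 0b10011010 = 0b00101011; E(K, 0b00101011) = 0b11010010.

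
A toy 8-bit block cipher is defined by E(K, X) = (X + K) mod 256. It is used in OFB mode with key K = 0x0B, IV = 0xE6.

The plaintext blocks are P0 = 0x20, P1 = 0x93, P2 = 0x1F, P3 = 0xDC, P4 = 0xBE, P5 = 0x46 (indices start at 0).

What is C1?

C1 = 0x6F

OFB encryption: S_i = E(K, S_{i−1}) with S_{−1} = IV; C_i = P_i ⊕ S_i.
C0: S = E(K, 0xE6) = 0xF1; 0x20 ⊕ 0xF1 = 0xD1.
C1: S = E(K, 0xF1) = 0xFC; 0x93 ⊕ 0xFC = 0x6F.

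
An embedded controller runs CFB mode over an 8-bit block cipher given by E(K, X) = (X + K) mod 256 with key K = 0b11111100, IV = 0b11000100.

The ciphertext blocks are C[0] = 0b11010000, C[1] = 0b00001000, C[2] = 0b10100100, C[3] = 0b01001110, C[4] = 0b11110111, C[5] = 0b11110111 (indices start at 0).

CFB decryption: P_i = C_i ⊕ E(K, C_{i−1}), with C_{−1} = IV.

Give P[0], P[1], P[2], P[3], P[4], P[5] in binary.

P[0]: E(K, 0b11000100) = 0b11000000; 0b11010000 ⊕ 0b11000000 = 0b00010000.
P[1]: E(K, 0b11010000) = 0b11001100; 0b00001000 ⊕ 0b11001100 = 0b11000100.
P[2]: E(K, 0b00001000) = 0b00000100; 0b10100100 ⊕ 0b00000100 = 0b10100000.
P[3]: E(K, 0b10100100) = 0b10100000; 0b01001110 ⊕ 0b10100000 = 0b11101110.
P[4]: E(K, 0b01001110) = 0b01001010; 0b11110111 ⊕ 0b01001010 = 0b10111101.
P[5]: E(K, 0b11110111) = 0b11110011; 0b11110111 ⊕ 0b11110011 = 0b00000100.

P[0] = 0b00010000, P[1] = 0b11000100, P[2] = 0b10100000, P[3] = 0b11101110, P[4] = 0b10111101, P[5] = 0b00000100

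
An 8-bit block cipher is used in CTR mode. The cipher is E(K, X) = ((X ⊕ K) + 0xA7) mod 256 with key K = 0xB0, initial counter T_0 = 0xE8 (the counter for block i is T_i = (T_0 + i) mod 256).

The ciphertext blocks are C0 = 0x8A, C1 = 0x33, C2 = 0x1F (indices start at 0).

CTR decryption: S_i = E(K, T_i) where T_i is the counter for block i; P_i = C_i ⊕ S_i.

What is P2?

P2 = 0x1E

P2: T = 0xEA, S = E(K, T) = 0x01; 0x1F ⊕ 0x01 = 0x1E.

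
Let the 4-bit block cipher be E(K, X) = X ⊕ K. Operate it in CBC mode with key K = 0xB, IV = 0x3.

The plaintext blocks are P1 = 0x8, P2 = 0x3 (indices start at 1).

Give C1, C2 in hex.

CBC encryption: C_i = E(K, P_i ⊕ C_{i−1}), with C_{0} = IV.
C1: P1 ⊕ 0x3 = 0xB; E(K, 0xB) = 0x0.
C2: P2 ⊕ 0x0 = 0x3; E(K, 0x3) = 0x8.

C1 = 0x0, C2 = 0x8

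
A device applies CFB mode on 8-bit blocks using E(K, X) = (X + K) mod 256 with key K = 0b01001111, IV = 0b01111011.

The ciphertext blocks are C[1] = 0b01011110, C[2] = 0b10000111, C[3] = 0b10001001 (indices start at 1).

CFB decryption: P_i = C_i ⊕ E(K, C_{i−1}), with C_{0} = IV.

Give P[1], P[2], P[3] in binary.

P[1]: E(K, 0b01111011) = 0b11001010; 0b01011110 ⊕ 0b11001010 = 0b10010100.
P[2]: E(K, 0b01011110) = 0b10101101; 0b10000111 ⊕ 0b10101101 = 0b00101010.
P[3]: E(K, 0b10000111) = 0b11010110; 0b10001001 ⊕ 0b11010110 = 0b01011111.

P[1] = 0b10010100, P[2] = 0b00101010, P[3] = 0b01011111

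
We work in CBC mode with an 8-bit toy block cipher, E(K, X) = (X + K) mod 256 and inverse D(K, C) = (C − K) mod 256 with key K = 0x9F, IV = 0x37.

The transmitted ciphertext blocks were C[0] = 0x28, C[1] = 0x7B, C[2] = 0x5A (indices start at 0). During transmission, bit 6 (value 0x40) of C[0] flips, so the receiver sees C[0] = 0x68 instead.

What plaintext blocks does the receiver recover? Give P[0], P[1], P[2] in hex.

P[0] = 0xFE, P[1] = 0xB4, P[2] = 0xC0

CBC decryption: P_i = D(K, C_i) ⊕ C_{i−1}, with C_{−1} = IV.
Only C[0] changed, to 0x68. In CBC, a change in C_i garbles P_i and flips the same bit in P_{i+1}. Decrypting the received ciphertext:
P[0]: D(K, 0x68) = 0xC9; 0xC9 ⊕ 0x37 = 0xFE.
P[1]: D(K, 0x7B) = 0xDC; 0xDC ⊕ 0x68 = 0xB4.
P[2]: D(K, 0x5A) = 0xBB; 0xBB ⊕ 0x7B = 0xC0.
Blocks that differ from the original plaintext: P[0], P[1].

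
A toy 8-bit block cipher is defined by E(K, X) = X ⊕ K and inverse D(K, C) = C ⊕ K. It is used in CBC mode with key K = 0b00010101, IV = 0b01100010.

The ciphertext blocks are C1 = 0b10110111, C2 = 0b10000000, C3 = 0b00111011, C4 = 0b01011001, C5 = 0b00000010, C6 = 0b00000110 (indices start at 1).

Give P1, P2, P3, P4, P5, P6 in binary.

CBC decryption: P_i = D(K, C_i) ⊕ C_{i−1}, with C_{0} = IV.
P1: D(K, 0b10110111) = 0b10100010; 0b10100010 ⊕ 0b01100010 = 0b11000000.
P2: D(K, 0b10000000) = 0b10010101; 0b10010101 ⊕ 0b10110111 = 0b00100010.
P3: D(K, 0b00111011) = 0b00101110; 0b00101110 ⊕ 0b10000000 = 0b10101110.
P4: D(K, 0b01011001) = 0b01001100; 0b01001100 ⊕ 0b00111011 = 0b01110111.
P5: D(K, 0b00000010) = 0b00010111; 0b00010111 ⊕ 0b01011001 = 0b01001110.
P6: D(K, 0b00000110) = 0b00010011; 0b00010011 ⊕ 0b00000010 = 0b00010001.

P1 = 0b11000000, P2 = 0b00100010, P3 = 0b10101110, P4 = 0b01110111, P5 = 0b01001110, P6 = 0b00010001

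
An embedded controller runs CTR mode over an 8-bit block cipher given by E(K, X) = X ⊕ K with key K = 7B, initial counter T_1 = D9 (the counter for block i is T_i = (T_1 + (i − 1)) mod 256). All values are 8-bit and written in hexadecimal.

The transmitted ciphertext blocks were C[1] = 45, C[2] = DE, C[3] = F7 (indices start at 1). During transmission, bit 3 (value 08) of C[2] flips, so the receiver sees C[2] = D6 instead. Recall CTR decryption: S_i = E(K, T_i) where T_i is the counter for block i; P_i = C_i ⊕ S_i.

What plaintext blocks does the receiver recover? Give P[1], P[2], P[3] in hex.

Only C[2] changed, to D6. In CTR, a change in C_i flips the same bit in P_i only; the keystream is unaffected. Decrypting the received ciphertext:
P[1]: T = D9, S = E(K, T) = A2; 45 ⊕ A2 = E7.
P[2]: T = DA, S = E(K, T) = A1; D6 ⊕ A1 = 77.
P[3]: T = DB, S = E(K, T) = A0; F7 ⊕ A0 = 57.
Blocks that differ from the original plaintext: P[2].

P[1] = E7, P[2] = 77, P[3] = 57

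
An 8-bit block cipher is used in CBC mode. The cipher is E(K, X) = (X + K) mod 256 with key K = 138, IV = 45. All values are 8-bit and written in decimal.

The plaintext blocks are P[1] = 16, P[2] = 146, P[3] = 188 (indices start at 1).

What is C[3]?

C[3] = 237

CBC encryption: C_i = E(K, P_i ⊕ C_{i−1}), with C_{0} = IV.
C[1]: P[1] ⊕ 45 = 61; E(K, 61) = 199.
C[2]: P[2] ⊕ 199 = 85; E(K, 85) = 223.
C[3]: P[3] ⊕ 223 = 99; E(K, 99) = 237.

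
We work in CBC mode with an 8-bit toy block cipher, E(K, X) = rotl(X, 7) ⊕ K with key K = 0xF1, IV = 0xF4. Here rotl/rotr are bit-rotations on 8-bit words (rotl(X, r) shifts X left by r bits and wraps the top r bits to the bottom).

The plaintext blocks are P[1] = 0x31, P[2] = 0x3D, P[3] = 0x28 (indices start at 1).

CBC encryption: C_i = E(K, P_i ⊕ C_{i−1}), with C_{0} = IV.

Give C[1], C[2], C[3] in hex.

C[1]: P[1] ⊕ 0xF4 = 0xC5; E(K, 0xC5) = 0x13.
C[2]: P[2] ⊕ 0x13 = 0x2E; E(K, 0x2E) = 0xE6.
C[3]: P[3] ⊕ 0xE6 = 0xCE; E(K, 0xCE) = 0x96.

C[1] = 0x13, C[2] = 0xE6, C[3] = 0x96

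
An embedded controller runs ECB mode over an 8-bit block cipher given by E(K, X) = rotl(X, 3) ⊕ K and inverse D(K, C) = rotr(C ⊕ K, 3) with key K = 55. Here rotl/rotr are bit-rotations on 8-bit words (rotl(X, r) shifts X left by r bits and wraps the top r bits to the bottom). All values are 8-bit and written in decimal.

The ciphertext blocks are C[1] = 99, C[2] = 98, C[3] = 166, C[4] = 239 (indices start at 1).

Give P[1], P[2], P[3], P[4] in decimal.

ECB decryption: P_i = D(K, C_i).
P[1]: D(K, 99) = 138.
P[2]: D(K, 98) = 170.
P[3]: D(K, 166) = 50.
P[4]: D(K, 239) = 27.

P[1] = 138, P[2] = 170, P[3] = 50, P[4] = 27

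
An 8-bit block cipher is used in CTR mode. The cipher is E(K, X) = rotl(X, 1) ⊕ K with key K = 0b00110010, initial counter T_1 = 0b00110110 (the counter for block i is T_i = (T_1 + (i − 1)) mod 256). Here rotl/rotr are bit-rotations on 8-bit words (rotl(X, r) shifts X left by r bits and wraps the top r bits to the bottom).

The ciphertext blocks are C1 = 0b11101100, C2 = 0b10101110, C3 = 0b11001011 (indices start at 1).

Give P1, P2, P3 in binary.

CTR decryption: S_i = E(K, T_i) where T_i is the counter for block i; P_i = C_i ⊕ S_i.
P1: T = 0b00110110, S = E(K, T) = 0b01011110; 0b11101100 ⊕ 0b01011110 = 0b10110010.
P2: T = 0b00110111, S = E(K, T) = 0b01011100; 0b10101110 ⊕ 0b01011100 = 0b11110010.
P3: T = 0b00111000, S = E(K, T) = 0b01000010; 0b11001011 ⊕ 0b01000010 = 0b10001001.

P1 = 0b10110010, P2 = 0b11110010, P3 = 0b10001001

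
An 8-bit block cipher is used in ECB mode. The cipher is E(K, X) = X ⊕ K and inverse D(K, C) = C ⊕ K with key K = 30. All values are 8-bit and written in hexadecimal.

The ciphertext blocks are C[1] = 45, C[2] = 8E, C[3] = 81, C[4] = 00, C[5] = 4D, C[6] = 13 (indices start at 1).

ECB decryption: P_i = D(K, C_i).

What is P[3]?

P[3] = B1

P[3]: D(K, 81) = B1.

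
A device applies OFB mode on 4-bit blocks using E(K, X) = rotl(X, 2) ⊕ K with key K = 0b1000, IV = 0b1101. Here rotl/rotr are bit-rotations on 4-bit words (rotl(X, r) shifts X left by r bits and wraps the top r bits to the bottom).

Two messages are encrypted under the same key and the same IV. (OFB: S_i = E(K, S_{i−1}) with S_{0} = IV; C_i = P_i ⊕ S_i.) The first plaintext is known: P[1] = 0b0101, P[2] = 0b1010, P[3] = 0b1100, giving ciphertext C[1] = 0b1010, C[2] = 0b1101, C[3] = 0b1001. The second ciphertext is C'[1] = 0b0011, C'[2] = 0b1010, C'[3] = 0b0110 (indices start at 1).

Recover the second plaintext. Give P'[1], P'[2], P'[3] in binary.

In OFB with a reused IV, both messages share the same keystream S_i, so C_i ⊕ C'_i = P_i ⊕ P'_i and thus P'_i = P_i ⊕ C_i ⊕ C'_i.
P'[1]: 0b0101 ⊕ 0b1010 ⊕ 0b0011 = 0b1100.
P'[2]: 0b1010 ⊕ 0b1101 ⊕ 0b1010 = 0b1101.
P'[3]: 0b1100 ⊕ 0b1001 ⊕ 0b0110 = 0b0011.

P'[1] = 0b1100, P'[2] = 0b1101, P'[3] = 0b0011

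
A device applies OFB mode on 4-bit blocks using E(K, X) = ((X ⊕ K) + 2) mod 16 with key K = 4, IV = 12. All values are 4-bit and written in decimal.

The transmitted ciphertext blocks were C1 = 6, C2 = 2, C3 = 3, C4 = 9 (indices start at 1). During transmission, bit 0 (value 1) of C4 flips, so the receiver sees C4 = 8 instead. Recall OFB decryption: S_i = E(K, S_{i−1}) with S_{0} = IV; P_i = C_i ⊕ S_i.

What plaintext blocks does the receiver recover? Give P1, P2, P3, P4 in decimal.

P1 = 12, P2 = 2, P3 = 5, P4 = 12

Only C4 changed, to 8. In OFB, a change in C_i flips the same bit in P_i only; the keystream is unaffected. Decrypting the received ciphertext:
P1: S = E(K, 12) = 10; 6 ⊕ 10 = 12.
P2: S = E(K, 10) = 0; 2 ⊕ 0 = 2.
P3: S = E(K, 0) = 6; 3 ⊕ 6 = 5.
P4: S = E(K, 6) = 4; 8 ⊕ 4 = 12.
Blocks that differ from the original plaintext: P4.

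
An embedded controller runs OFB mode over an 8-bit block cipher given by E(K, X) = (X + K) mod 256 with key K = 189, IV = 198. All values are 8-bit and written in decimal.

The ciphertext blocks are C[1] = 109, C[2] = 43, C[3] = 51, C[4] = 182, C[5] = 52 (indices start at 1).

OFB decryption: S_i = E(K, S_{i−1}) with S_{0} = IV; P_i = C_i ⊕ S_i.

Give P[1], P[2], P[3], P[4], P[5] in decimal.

P[1] = 238, P[2] = 107, P[3] = 206, P[4] = 12, P[5] = 67

P[1]: S = E(K, 198) = 131; 109 ⊕ 131 = 238.
P[2]: S = E(K, 131) = 64; 43 ⊕ 64 = 107.
P[3]: S = E(K, 64) = 253; 51 ⊕ 253 = 206.
P[4]: S = E(K, 253) = 186; 182 ⊕ 186 = 12.
P[5]: S = E(K, 186) = 119; 52 ⊕ 119 = 67.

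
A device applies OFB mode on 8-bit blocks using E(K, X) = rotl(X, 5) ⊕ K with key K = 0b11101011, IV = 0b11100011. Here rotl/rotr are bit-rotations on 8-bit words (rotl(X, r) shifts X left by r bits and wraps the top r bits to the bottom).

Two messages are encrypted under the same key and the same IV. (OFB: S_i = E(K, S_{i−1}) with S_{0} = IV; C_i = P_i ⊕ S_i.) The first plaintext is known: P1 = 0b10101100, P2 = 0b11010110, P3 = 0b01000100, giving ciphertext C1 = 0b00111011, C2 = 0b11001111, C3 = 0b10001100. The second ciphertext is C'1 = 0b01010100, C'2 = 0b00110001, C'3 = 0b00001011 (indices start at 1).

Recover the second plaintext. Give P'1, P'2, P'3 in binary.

In OFB with a reused IV, both messages share the same keystream S_i, so C_i ⊕ C'_i = P_i ⊕ P'_i and thus P'_i = P_i ⊕ C_i ⊕ C'_i.
P'1: 0b10101100 ⊕ 0b00111011 ⊕ 0b01010100 = 0b11000011.
P'2: 0b11010110 ⊕ 0b11001111 ⊕ 0b00110001 = 0b00101000.
P'3: 0b01000100 ⊕ 0b10001100 ⊕ 0b00001011 = 0b11000011.

P'1 = 0b11000011, P'2 = 0b00101000, P'3 = 0b11000011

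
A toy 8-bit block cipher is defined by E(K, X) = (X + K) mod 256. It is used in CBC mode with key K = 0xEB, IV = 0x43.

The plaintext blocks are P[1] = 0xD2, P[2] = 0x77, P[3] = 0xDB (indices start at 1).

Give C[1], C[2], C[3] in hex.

CBC encryption: C_i = E(K, P_i ⊕ C_{i−1}), with C_{0} = IV.
C[1]: P[1] ⊕ 0x43 = 0x91; E(K, 0x91) = 0x7C.
C[2]: P[2] ⊕ 0x7C = 0x0B; E(K, 0x0B) = 0xF6.
C[3]: P[3] ⊕ 0xF6 = 0x2D; E(K, 0x2D) = 0x18.

C[1] = 0x7C, C[2] = 0xF6, C[3] = 0x18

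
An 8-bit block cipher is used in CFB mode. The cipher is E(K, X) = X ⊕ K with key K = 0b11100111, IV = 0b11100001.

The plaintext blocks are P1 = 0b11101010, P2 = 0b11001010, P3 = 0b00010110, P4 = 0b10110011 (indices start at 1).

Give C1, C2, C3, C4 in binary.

C1 = 0b11101100, C2 = 0b11000001, C3 = 0b00110000, C4 = 0b01100100

CFB encryption: C_i = P_i ⊕ E(K, C_{i−1}), with C_{0} = IV.
C1: E(K, 0b11100001) = 0b00000110; 0b11101010 ⊕ 0b00000110 = 0b11101100.
C2: E(K, 0b11101100) = 0b00001011; 0b11001010 ⊕ 0b00001011 = 0b11000001.
C3: E(K, 0b11000001) = 0b00100110; 0b00010110 ⊕ 0b00100110 = 0b00110000.
C4: E(K, 0b00110000) = 0b11010111; 0b10110011 ⊕ 0b11010111 = 0b01100100.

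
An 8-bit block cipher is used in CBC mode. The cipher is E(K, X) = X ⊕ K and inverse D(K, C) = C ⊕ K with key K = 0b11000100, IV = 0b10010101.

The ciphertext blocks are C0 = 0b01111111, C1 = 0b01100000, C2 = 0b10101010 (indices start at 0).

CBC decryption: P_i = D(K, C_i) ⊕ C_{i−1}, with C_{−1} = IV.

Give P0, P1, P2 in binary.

P0 = 0b00101110, P1 = 0b11011011, P2 = 0b00001110

P0: D(K, 0b01111111) = 0b10111011; 0b10111011 ⊕ 0b10010101 = 0b00101110.
P1: D(K, 0b01100000) = 0b10100100; 0b10100100 ⊕ 0b01111111 = 0b11011011.
P2: D(K, 0b10101010) = 0b01101110; 0b01101110 ⊕ 0b01100000 = 0b00001110.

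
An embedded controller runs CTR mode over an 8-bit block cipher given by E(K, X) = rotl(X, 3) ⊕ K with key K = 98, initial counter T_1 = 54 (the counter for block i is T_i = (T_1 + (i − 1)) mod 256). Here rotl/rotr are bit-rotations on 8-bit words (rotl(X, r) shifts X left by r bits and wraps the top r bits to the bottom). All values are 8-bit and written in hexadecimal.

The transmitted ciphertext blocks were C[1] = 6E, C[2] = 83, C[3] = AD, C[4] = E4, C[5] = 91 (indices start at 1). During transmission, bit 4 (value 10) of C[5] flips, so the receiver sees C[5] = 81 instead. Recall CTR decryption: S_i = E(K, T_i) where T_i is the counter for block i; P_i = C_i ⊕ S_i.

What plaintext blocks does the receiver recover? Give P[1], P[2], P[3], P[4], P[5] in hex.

P[1] = 54, P[2] = B1, P[3] = 87, P[4] = C6, P[5] = DB

Only C[5] changed, to 81. In CTR, a change in C_i flips the same bit in P_i only; the keystream is unaffected. Decrypting the received ciphertext:
P[1]: T = 54, S = E(K, T) = 3A; 6E ⊕ 3A = 54.
P[2]: T = 55, S = E(K, T) = 32; 83 ⊕ 32 = B1.
P[3]: T = 56, S = E(K, T) = 2A; AD ⊕ 2A = 87.
P[4]: T = 57, S = E(K, T) = 22; E4 ⊕ 22 = C6.
P[5]: T = 58, S = E(K, T) = 5A; 81 ⊕ 5A = DB.
Blocks that differ from the original plaintext: P[5].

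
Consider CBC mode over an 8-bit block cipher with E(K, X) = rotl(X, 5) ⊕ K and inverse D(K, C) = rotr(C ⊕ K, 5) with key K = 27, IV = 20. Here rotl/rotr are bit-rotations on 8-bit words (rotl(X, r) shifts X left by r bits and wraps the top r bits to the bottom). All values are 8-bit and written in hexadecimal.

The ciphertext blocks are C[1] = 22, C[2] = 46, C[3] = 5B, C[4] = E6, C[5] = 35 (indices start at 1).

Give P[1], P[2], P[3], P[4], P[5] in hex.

P[1] = 08, P[2] = 29, P[3] = A5, P[4] = 55, P[5] = 76

CBC decryption: P_i = D(K, C_i) ⊕ C_{i−1}, with C_{0} = IV.
P[1]: D(K, 22) = 28; 28 ⊕ 20 = 08.
P[2]: D(K, 46) = 0B; 0B ⊕ 22 = 29.
P[3]: D(K, 5B) = E3; E3 ⊕ 46 = A5.
P[4]: D(K, E6) = 0E; 0E ⊕ 5B = 55.
P[5]: D(K, 35) = 90; 90 ⊕ E6 = 76.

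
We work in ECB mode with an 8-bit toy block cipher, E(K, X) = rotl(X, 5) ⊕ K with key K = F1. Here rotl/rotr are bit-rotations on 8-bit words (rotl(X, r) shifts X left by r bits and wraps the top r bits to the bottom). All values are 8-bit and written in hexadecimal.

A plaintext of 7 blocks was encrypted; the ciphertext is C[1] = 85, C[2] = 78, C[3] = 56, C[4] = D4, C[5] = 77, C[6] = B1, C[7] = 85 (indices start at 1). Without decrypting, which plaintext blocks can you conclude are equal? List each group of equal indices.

ECB encrypts each block independently with the same key, so equal ciphertext blocks imply equal plaintext blocks.
C[1] = C[7] = 85, so P[1] = P[7].

P[1] = P[7]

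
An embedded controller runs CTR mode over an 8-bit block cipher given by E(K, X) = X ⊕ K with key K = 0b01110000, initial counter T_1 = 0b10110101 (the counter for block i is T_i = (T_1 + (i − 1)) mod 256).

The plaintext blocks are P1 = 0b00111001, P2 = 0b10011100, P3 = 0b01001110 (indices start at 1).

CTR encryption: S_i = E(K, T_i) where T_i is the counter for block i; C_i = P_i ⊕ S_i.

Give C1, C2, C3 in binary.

C1: T = 0b10110101, S = E(K, T) = 0b11000101; 0b00111001 ⊕ 0b11000101 = 0b11111100.
C2: T = 0b10110110, S = E(K, T) = 0b11000110; 0b10011100 ⊕ 0b11000110 = 0b01011010.
C3: T = 0b10110111, S = E(K, T) = 0b11000111; 0b01001110 ⊕ 0b11000111 = 0b10001001.

C1 = 0b11111100, C2 = 0b01011010, C3 = 0b10001001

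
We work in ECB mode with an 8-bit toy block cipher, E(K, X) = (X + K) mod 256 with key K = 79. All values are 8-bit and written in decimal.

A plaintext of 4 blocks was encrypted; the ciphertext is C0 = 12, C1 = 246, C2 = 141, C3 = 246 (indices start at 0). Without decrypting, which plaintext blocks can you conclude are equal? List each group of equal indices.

P1 = P3

ECB encrypts each block independently with the same key, so equal ciphertext blocks imply equal plaintext blocks.
C1 = C3 = 246, so P1 = P3.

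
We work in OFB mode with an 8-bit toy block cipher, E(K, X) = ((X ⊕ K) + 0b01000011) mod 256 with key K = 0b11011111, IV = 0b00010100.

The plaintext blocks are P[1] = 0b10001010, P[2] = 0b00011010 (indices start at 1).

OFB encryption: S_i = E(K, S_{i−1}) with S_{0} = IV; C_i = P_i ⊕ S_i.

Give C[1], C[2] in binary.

C[1]: S = E(K, 0b00010100) = 0b00001110; 0b10001010 ⊕ 0b00001110 = 0b10000100.
C[2]: S = E(K, 0b00001110) = 0b00010100; 0b00011010 ⊕ 0b00010100 = 0b00001110.

C[1] = 0b10000100, C[2] = 0b00001110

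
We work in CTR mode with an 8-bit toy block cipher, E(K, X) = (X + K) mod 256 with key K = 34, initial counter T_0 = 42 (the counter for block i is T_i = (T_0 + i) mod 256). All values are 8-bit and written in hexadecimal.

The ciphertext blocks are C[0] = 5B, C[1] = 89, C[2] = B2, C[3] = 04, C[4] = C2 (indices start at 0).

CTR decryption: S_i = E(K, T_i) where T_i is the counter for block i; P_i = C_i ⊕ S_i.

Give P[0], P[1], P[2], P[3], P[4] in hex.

P[0]: T = 42, S = E(K, T) = 76; 5B ⊕ 76 = 2D.
P[1]: T = 43, S = E(K, T) = 77; 89 ⊕ 77 = FE.
P[2]: T = 44, S = E(K, T) = 78; B2 ⊕ 78 = CA.
P[3]: T = 45, S = E(K, T) = 79; 04 ⊕ 79 = 7D.
P[4]: T = 46, S = E(K, T) = 7A; C2 ⊕ 7A = B8.

P[0] = 2D, P[1] = FE, P[2] = CA, P[3] = 7D, P[4] = B8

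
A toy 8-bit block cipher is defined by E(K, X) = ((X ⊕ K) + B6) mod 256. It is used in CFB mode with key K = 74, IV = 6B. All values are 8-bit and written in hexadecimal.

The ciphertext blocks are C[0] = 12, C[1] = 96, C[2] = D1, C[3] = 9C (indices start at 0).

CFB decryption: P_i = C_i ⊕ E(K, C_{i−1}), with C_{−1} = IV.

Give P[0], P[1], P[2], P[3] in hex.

P[0] = C7, P[1] = 8A, P[2] = 49, P[3] = C7

P[0]: E(K, 6B) = D5; 12 ⊕ D5 = C7.
P[1]: E(K, 12) = 1C; 96 ⊕ 1C = 8A.
P[2]: E(K, 96) = 98; D1 ⊕ 98 = 49.
P[3]: E(K, D1) = 5B; 9C ⊕ 5B = C7.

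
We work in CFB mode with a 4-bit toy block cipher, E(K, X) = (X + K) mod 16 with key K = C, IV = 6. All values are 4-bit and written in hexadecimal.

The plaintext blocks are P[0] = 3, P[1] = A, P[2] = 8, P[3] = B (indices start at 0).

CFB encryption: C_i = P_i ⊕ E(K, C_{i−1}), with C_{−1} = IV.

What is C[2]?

C[2] = B

C[0]: E(K, 6) = 2; 3 ⊕ 2 = 1.
C[1]: E(K, 1) = D; A ⊕ D = 7.
C[2]: E(K, 7) = 3; 8 ⊕ 3 = B.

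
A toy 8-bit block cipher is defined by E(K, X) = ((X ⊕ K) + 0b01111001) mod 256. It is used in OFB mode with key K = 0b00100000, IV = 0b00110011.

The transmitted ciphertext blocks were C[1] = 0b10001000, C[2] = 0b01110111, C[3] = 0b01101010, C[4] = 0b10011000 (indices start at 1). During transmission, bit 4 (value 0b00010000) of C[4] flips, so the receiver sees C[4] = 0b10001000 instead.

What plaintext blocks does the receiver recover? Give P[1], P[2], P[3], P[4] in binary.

OFB decryption: S_i = E(K, S_{i−1}) with S_{0} = IV; P_i = C_i ⊕ S_i.
Only C[4] changed, to 0b10001000. In OFB, a change in C_i flips the same bit in P_i only; the keystream is unaffected. Decrypting the received ciphertext:
P[1]: S = E(K, 0b00110011) = 0b10001100; 0b10001000 ⊕ 0b10001100 = 0b00000100.
P[2]: S = E(K, 0b10001100) = 0b00100101; 0b01110111 ⊕ 0b00100101 = 0b01010010.
P[3]: S = E(K, 0b00100101) = 0b01111110; 0b01101010 ⊕ 0b01111110 = 0b00010100.
P[4]: S = E(K, 0b01111110) = 0b11010111; 0b10001000 ⊕ 0b11010111 = 0b01011111.
Blocks that differ from the original plaintext: P[4].

P[1] = 0b00000100, P[2] = 0b01010010, P[3] = 0b00010100, P[4] = 0b01011111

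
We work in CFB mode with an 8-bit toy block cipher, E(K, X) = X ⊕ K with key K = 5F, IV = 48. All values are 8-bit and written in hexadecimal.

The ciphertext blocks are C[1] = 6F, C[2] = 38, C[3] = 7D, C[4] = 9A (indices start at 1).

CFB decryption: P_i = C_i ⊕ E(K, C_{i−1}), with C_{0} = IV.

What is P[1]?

P[1] = 78

P[1]: E(K, 48) = 17; 6F ⊕ 17 = 78.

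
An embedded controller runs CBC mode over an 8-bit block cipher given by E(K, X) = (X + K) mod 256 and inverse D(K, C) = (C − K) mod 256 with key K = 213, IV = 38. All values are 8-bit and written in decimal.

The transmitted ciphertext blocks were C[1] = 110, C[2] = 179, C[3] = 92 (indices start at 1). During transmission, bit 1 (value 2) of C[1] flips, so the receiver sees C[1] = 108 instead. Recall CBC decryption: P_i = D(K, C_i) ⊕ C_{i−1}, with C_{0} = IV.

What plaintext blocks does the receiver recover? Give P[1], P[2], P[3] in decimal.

Only C[1] changed, to 108. In CBC, a change in C_i garbles P_i and flips the same bit in P_{i+1}. Decrypting the received ciphertext:
P[1]: D(K, 108) = 151; 151 ⊕ 38 = 177.
P[2]: D(K, 179) = 222; 222 ⊕ 108 = 178.
P[3]: D(K, 92) = 135; 135 ⊕ 179 = 52.
Blocks that differ from the original plaintext: P[1], P[2].

P[1] = 177, P[2] = 178, P[3] = 52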